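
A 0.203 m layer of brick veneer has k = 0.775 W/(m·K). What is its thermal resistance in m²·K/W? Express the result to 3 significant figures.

0.262 m²·K/W

R = L/k = 0.203/0.775 = 0.2619 m²·K/W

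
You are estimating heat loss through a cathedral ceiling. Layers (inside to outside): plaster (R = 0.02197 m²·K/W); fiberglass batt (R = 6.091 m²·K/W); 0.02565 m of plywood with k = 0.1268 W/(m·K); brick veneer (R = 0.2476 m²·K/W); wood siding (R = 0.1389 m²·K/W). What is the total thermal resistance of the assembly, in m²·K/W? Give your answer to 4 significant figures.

6.702 m²·K/W

0.02565/0.1268 = 0.20229
R_total = 0.02197 + 6.091 + 0.20229 + 0.2476 + 0.1389 = 6.7018 m²·K/W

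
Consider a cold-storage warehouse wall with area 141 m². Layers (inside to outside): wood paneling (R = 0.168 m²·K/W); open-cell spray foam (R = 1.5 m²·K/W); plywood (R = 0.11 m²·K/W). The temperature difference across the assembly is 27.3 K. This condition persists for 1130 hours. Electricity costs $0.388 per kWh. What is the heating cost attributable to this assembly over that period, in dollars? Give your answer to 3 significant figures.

R_total = 0.168 + 1.5 + 0.11 = 1.778 m²·K/W
Q = 141 × 27.3 / 1.778 = 2165 W
E = 2165 W × 1130 h / 1000 = 2446 kWh
Cost = 2446 × 0.388 = $949.2

949 dollars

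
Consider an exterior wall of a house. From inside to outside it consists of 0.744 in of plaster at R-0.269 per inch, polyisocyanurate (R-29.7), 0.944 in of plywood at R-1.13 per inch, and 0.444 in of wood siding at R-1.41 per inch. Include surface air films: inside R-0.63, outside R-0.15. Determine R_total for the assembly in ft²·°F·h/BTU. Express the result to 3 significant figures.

32.4 ft²·°F·h/BTU

0.744 × 0.269 = 0.2001
0.944 × 1.13 = 1.067
0.444 × 1.41 = 0.626
R_total = 0.63 + 0.2001 + 29.7 + 1.067 + 0.626 + 0.15 = 32.37 ft²·°F·h/BTU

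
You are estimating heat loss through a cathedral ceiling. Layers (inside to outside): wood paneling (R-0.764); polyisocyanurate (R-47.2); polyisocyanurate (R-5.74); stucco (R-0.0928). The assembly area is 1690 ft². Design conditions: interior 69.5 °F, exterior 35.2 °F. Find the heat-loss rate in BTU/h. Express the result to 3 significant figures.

R_total = 0.764 + 47.2 + 5.74 + 0.0928 = 53.8 ft²·°F·h/BTU
Q = A·ΔT/R = 1690 × (69.5 − 35.2) / 53.8 = 1078 BTU/h

1080 BTU/h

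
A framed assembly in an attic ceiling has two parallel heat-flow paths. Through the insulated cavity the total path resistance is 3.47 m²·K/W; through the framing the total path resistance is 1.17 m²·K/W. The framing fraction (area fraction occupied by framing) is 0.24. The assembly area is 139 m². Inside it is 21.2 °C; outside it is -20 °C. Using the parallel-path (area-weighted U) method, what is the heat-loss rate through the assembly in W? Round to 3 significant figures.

U_eff = 0.76/3.47 + 0.24/1.17 = 0.219 + 0.2051 = 0.4241
R_eff = 1/U_eff = 2.358 m²·K/W
Q = 139 × (21.2 − (-20)) / 2.358 = 2429 W

2430 W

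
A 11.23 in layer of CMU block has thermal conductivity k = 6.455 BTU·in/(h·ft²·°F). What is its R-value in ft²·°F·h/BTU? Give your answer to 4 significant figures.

R = L/k = 11.23/6.455 = 1.7397 ft²·°F·h/BTU

1.740 ft²·°F·h/BTU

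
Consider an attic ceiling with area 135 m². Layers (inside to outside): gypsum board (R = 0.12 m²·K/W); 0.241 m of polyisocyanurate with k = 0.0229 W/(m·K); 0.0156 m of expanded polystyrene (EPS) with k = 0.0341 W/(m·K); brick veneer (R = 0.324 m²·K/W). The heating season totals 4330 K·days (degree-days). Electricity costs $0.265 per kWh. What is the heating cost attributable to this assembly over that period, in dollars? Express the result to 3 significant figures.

325 dollars

0.241/0.0229 = 10.52
0.0156/0.0341 = 0.4575
R_total = 0.12 + 10.52 + 0.4575 + 0.324 = 11.43 m²·K/W
E = A × HDD × 24 / R / 1000 = 135 × 4330 × 24 / 11.43 / 1000 = 1228 kWh
Cost = 1228 × 0.265 = $325.4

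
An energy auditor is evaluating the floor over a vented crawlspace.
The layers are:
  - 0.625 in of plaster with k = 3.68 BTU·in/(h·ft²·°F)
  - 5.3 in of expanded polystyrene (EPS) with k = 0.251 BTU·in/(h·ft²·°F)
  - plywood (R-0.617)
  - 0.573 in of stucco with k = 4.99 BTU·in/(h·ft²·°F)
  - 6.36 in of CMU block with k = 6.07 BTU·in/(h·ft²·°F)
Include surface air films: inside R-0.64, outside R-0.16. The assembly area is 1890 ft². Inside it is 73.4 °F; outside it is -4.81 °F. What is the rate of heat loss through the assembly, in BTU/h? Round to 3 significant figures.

6190 BTU/h

0.625/3.68 = 0.1698
5.3/0.251 = 21.12
0.573/4.99 = 0.1148
6.36/6.07 = 1.048
R_total = 0.64 + 0.1698 + 21.12 + 0.617 + 0.1148 + 1.048 + 0.16 = 23.86 ft²·°F·h/BTU
Q = A·ΔT/R = 1890 × (73.4 − (-4.81)) / 23.86 = 6194 BTU/h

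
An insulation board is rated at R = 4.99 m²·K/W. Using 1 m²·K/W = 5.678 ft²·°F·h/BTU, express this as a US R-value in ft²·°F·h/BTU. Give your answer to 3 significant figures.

R_US = 4.99 × 5.678 = 28.33

28.3 ft²·°F·h/BTU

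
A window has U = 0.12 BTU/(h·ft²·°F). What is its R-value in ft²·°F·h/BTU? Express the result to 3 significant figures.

R = 1/U = 1/0.12 = 8.333

8.33 ft²·°F·h/BTU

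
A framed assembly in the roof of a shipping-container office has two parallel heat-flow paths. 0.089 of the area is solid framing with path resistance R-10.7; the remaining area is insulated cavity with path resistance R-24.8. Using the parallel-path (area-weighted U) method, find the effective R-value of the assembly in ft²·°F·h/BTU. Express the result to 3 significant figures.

22.2 ft²·°F·h/BTU

U_eff = 0.911/24.8 + 0.089/10.7 = 0.03673 + 0.008318 = 0.04505
R_eff = 1/U_eff = 22.2 ft²·°F·h/BTU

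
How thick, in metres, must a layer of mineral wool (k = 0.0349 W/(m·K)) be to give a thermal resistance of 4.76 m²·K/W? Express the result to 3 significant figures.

0.166 m

L = R·k = 4.76 × 0.0349 = 0.1661 m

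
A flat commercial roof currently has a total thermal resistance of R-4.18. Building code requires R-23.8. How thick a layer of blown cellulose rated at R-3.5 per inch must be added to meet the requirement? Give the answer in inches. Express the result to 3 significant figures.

ΔR = 23.8 − 4.18 = 19.62 ft²·°F·h/BTU
L = ΔR / (R/in) = 19.62/3.5 = 5.606 in

5.61 in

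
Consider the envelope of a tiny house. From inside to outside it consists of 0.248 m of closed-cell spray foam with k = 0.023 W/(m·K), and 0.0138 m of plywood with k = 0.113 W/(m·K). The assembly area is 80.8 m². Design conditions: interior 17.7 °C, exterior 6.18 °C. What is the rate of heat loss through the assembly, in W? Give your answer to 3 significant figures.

85.4 W

0.248/0.023 = 10.78
0.0138/0.113 = 0.1221
R_total = 10.78 + 0.1221 = 10.9 m²·K/W
Q = A·ΔT/R = 80.8 × (17.7 − 6.18) / 10.9 = 85.36 W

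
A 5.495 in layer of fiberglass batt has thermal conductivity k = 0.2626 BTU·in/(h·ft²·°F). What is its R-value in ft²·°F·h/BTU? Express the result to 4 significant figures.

20.93 ft²·°F·h/BTU

R = L/k = 5.495/0.2626 = 20.925 ft²·°F·h/BTU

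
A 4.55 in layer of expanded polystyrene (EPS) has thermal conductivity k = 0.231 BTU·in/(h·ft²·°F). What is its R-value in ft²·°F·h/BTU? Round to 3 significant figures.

19.7 ft²·°F·h/BTU

R = L/k = 4.55/0.231 = 19.7 ft²·°F·h/BTU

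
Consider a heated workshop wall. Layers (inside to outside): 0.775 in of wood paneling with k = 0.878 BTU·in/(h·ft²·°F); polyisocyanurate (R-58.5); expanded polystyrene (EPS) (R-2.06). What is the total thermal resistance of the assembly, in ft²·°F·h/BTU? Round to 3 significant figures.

61.4 ft²·°F·h/BTU

0.775/0.878 = 0.8827
R_total = 0.8827 + 58.5 + 2.06 = 61.44 ft²·°F·h/BTU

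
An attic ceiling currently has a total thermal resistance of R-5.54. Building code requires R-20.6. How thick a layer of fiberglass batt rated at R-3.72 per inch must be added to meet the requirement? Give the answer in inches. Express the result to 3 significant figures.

ΔR = 20.6 − 5.54 = 15.06 ft²·°F·h/BTU
L = ΔR / (R/in) = 15.06/3.72 = 4.048 in

4.05 in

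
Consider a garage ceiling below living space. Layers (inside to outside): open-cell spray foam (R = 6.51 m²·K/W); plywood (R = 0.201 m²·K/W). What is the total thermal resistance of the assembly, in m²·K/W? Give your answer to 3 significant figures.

R_total = 6.51 + 0.201 = 6.711 m²·K/W

6.71 m²·K/W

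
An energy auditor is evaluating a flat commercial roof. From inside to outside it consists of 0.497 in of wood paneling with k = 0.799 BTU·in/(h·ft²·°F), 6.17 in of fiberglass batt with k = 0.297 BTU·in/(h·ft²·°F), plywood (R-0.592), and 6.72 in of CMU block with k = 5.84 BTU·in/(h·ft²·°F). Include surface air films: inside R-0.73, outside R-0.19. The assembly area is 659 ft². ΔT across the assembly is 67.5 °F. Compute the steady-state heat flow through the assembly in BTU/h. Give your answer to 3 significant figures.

1850 BTU/h

0.497/0.799 = 0.622
6.17/0.297 = 20.77
6.72/5.84 = 1.151
R_total = 0.73 + 0.622 + 20.77 + 0.592 + 1.151 + 0.19 = 24.06 ft²·°F·h/BTU
Q = A·ΔT/R = 659 × 67.5 / 24.06 = 1849 BTU/h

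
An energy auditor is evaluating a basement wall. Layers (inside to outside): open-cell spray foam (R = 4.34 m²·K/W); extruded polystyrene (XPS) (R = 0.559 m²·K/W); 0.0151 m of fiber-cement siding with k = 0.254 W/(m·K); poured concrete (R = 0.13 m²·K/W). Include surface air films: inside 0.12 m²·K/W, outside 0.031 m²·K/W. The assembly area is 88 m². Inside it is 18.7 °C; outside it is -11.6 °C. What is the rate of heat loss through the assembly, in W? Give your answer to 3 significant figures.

509 W

0.0151/0.254 = 0.05945
R_total = 0.12 + 4.34 + 0.559 + 0.05945 + 0.13 + 0.031 = 5.239 m²·K/W
Q = A·ΔT/R = 88 × (18.7 − (-11.6)) / 5.239 = 508.9 W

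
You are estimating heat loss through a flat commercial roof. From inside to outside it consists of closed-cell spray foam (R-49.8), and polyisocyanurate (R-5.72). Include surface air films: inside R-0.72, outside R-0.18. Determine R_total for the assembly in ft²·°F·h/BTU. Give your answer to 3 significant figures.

R_total = 0.72 + 49.8 + 5.72 + 0.18 = 56.42 ft²·°F·h/BTU

56.4 ft²·°F·h/BTU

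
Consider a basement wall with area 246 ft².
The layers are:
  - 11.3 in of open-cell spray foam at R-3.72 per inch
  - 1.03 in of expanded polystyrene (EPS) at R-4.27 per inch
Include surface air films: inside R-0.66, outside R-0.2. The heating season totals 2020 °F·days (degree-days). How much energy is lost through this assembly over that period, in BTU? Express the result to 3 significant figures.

252000 BTU

11.3 × 3.72 = 42.04
1.03 × 4.27 = 4.398
R_total = 0.66 + 42.04 + 4.398 + 0.2 = 47.29 ft²·°F·h/BTU
E = A × HDD × 24 / R = 246 × 2020 × 24 / 47.29 = 252200 BTU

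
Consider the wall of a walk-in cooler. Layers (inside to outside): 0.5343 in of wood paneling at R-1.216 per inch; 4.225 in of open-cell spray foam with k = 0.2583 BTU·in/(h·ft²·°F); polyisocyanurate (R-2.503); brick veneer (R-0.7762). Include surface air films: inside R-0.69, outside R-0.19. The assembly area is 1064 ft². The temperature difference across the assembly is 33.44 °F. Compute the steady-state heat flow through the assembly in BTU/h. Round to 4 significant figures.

0.5343 × 1.216 = 0.64971
4.225/0.2583 = 16.357
R_total = 0.69 + 0.64971 + 16.357 + 2.503 + 0.7762 + 0.19 = 21.166 ft²·°F·h/BTU
Q = A·ΔT/R = 1064 × 33.44 / 21.166 = 1681 BTU/h

1681 BTU/h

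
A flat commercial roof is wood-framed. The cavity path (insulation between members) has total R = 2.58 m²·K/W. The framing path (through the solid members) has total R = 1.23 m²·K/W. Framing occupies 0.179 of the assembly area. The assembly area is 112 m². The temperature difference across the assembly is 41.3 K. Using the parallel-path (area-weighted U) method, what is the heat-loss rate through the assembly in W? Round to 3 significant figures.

U_eff = 0.821/2.58 + 0.179/1.23 = 0.3182 + 0.1455 = 0.4637
R_eff = 1/U_eff = 2.156 m²·K/W
Q = 112 × 41.3 / 2.156 = 2145 W

2150 W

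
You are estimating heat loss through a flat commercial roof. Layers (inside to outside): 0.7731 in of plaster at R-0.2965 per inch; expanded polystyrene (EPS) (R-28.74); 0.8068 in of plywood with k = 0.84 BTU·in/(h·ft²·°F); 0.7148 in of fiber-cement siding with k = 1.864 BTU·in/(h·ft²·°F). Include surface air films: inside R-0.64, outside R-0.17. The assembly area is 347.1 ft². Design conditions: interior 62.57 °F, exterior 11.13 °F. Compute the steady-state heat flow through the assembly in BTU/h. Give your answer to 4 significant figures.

573.7 BTU/h

0.7731 × 0.2965 = 0.22922
0.8068/0.84 = 0.96048
0.7148/1.864 = 0.38348
R_total = 0.64 + 0.22922 + 28.74 + 0.96048 + 0.38348 + 0.17 = 31.123 ft²·°F·h/BTU
Q = A·ΔT/R = 347.1 × (62.57 − 11.13) / 31.123 = 573.68 BTU/h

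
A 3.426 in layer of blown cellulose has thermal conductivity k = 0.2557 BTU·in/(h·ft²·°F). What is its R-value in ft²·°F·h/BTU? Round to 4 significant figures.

R = L/k = 3.426/0.2557 = 13.399 ft²·°F·h/BTU

13.40 ft²·°F·h/BTU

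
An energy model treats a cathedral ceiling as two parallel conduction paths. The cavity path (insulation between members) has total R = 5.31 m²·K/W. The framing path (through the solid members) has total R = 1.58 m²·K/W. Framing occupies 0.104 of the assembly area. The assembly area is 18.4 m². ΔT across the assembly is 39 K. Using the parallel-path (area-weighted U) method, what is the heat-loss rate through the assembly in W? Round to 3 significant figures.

U_eff = 0.896/5.31 + 0.104/1.58 = 0.1687 + 0.06582 = 0.2346
R_eff = 1/U_eff = 4.263 m²·K/W
Q = 18.4 × 39 / 4.263 = 168.3 W

168 W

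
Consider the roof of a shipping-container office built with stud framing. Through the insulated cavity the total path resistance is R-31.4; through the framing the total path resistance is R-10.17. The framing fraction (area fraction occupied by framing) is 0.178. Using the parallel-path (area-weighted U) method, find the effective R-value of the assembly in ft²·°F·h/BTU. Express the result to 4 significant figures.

U_eff = 0.822/31.4 + 0.178/10.17 = 0.026178 + 0.017502 = 0.043681
R_eff = 1/U_eff = 22.893 ft²·°F·h/BTU

22.89 ft²·°F·h/BTU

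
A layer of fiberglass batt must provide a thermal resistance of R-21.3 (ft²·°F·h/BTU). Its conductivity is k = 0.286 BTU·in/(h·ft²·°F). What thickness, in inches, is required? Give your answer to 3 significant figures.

L = R × k = 21.3 × 0.286 = 6.092 in

6.09 in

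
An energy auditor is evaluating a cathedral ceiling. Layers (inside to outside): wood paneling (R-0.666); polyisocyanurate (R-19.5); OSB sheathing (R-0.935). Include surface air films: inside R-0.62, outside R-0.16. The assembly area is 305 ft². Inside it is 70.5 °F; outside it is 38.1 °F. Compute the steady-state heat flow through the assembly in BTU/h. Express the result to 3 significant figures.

R_total = 0.62 + 0.666 + 19.5 + 0.935 + 0.16 = 21.88 ft²·°F·h/BTU
Q = A·ΔT/R = 305 × (70.5 − 38.1) / 21.88 = 451.6 BTU/h

452 BTU/h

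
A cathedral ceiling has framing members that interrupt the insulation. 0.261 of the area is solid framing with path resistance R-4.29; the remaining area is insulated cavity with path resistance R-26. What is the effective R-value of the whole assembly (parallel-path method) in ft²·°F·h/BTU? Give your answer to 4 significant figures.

11.20 ft²·°F·h/BTU

U_eff = 0.739/26 + 0.261/4.29 = 0.028423 + 0.060839 = 0.089262
R_eff = 1/U_eff = 11.203 ft²·°F·h/BTU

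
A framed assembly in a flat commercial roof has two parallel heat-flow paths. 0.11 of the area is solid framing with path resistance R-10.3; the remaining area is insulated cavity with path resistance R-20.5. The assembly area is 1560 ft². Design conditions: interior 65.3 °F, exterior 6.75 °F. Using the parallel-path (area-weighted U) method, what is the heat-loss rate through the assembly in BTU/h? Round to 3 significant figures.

U_eff = 0.89/20.5 + 0.11/10.3 = 0.04341 + 0.01068 = 0.05409
R_eff = 1/U_eff = 18.49 ft²·°F·h/BTU
Q = 1560 × (65.3 − 6.75) / 18.49 = 4941 BTU/h

4940 BTU/h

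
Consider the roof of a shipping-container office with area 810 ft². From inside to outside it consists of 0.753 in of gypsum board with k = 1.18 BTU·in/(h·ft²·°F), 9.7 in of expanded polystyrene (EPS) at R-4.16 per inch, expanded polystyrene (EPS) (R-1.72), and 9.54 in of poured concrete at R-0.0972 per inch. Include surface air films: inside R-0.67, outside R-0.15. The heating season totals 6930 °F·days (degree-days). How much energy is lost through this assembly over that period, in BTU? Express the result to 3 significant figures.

0.753/1.18 = 0.6381
9.7 × 4.16 = 40.35
9.54 × 0.0972 = 0.9273
R_total = 0.67 + 0.6381 + 40.35 + 1.72 + 0.9273 + 0.15 = 44.46 ft²·°F·h/BTU
E = A × HDD × 24 / R = 810 × 6930 × 24 / 44.46 = 3030000 BTU

3030000 BTU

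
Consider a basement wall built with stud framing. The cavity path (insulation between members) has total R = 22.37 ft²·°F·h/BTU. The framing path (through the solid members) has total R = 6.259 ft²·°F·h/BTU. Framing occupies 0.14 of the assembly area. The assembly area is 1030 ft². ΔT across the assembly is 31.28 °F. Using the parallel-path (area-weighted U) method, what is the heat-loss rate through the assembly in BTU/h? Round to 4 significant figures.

U_eff = 0.86/22.37 + 0.14/6.259 = 0.038444 + 0.022368 = 0.060812
R_eff = 1/U_eff = 16.444 ft²·°F·h/BTU
Q = 1030 × 31.28 / 16.444 = 1959.3 BTU/h

1959 BTU/h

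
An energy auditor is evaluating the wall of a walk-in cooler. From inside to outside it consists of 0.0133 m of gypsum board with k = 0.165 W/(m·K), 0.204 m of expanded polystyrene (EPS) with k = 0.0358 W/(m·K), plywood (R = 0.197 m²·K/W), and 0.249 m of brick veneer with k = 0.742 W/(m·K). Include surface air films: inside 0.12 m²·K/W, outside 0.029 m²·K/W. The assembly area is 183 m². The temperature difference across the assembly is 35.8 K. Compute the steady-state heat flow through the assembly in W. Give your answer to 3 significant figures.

1010 W

0.0133/0.165 = 0.08061
0.204/0.0358 = 5.698
0.249/0.742 = 0.3356
R_total = 0.12 + 0.08061 + 5.698 + 0.197 + 0.3356 + 0.029 = 6.461 m²·K/W
Q = A·ΔT/R = 183 × 35.8 / 6.461 = 1014 W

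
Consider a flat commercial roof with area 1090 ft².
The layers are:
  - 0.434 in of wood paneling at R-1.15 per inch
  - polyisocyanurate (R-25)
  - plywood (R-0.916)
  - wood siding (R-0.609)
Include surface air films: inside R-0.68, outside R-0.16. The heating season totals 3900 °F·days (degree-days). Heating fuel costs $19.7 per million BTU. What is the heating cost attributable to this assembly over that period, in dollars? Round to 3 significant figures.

0.434 × 1.15 = 0.4991
R_total = 0.68 + 0.4991 + 25 + 0.916 + 0.609 + 0.16 = 27.86 ft²·°F·h/BTU
E = A × HDD × 24 / R = 1090 × 3900 × 24 / 27.86 = 3661000 BTU
Cost = 3661000/10⁶ × 19.7 = $72.13

72.1 dollars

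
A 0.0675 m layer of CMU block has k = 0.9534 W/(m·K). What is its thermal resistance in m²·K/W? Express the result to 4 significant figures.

R = L/k = 0.0675/0.9534 = 0.070799 m²·K/W

0.07080 m²·K/W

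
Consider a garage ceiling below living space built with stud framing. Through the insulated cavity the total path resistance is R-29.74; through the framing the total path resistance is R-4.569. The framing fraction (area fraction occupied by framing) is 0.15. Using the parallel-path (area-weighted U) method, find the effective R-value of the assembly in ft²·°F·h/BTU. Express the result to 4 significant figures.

16.28 ft²·°F·h/BTU

U_eff = 0.85/29.74 + 0.15/4.569 = 0.028581 + 0.03283 = 0.061411
R_eff = 1/U_eff = 16.284 ft²·°F·h/BTU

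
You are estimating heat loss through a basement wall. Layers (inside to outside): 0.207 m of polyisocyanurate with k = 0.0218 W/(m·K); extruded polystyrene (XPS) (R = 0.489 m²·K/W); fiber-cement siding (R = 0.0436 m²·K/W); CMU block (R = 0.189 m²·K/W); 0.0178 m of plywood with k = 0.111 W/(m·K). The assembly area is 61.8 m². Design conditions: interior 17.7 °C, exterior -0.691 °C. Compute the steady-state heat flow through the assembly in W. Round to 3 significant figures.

0.207/0.0218 = 9.495
0.0178/0.111 = 0.1604
R_total = 9.495 + 0.489 + 0.0436 + 0.189 + 0.1604 = 10.38 m²·K/W
Q = A·ΔT/R = 61.8 × (17.7 − (-0.691)) / 10.38 = 109.5 W

110 W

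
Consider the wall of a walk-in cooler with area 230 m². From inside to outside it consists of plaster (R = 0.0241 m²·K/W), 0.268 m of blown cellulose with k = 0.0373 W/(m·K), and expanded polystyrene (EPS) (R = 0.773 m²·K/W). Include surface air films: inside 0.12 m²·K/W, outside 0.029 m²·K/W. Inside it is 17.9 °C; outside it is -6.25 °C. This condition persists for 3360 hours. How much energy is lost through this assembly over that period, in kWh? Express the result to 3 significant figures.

0.268/0.0373 = 7.185
R_total = 0.12 + 0.0241 + 7.185 + 0.773 + 0.029 = 8.131 m²·K/W
Q = 230 × (17.9 − (-6.25)) / 8.131 = 683.1 W
E = 683.1 W × 3360 h / 1000 = 2295 kWh

2300 kWh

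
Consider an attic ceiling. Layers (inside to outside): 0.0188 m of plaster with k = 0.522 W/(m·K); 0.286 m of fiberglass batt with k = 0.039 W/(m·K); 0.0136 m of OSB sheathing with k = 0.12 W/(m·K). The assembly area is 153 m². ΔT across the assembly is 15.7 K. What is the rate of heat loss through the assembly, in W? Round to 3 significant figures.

321 W

0.0188/0.522 = 0.03602
0.286/0.039 = 7.333
0.0136/0.12 = 0.1133
R_total = 0.03602 + 7.333 + 0.1133 = 7.483 m²·K/W
Q = A·ΔT/R = 153 × 15.7 / 7.483 = 321 W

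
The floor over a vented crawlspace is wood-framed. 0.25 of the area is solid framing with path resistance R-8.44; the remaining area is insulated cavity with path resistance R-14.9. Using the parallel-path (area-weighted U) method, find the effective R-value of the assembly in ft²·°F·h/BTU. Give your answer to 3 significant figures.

12.5 ft²·°F·h/BTU

U_eff = 0.75/14.9 + 0.25/8.44 = 0.05034 + 0.02962 = 0.07996
R_eff = 1/U_eff = 12.51 ft²·°F·h/BTU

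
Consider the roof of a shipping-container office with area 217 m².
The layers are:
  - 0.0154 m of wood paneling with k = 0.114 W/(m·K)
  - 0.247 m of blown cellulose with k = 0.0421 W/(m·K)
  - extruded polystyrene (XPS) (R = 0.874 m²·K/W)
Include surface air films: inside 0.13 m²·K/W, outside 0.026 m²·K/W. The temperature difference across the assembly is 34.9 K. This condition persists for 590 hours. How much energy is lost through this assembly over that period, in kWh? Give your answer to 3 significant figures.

635 kWh

0.0154/0.114 = 0.1351
0.247/0.0421 = 5.867
R_total = 0.13 + 0.1351 + 5.867 + 0.874 + 0.026 = 7.032 m²·K/W
Q = 217 × 34.9 / 7.032 = 1077 W
E = 1077 W × 590 h / 1000 = 635.4 kWh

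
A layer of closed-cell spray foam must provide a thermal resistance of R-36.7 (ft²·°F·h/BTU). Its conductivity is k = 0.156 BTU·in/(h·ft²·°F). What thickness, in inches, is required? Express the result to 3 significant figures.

L = R × k = 36.7 × 0.156 = 5.725 in

5.73 in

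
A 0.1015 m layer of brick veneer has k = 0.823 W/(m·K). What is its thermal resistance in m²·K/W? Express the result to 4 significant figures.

R = L/k = 0.1015/0.823 = 0.12333 m²·K/W

0.1233 m²·K/W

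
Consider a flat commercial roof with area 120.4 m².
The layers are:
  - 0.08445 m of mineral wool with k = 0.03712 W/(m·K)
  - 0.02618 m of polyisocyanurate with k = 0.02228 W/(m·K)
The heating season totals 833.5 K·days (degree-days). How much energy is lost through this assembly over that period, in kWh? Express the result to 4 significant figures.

698.1 kWh

0.08445/0.03712 = 2.2751
0.02618/0.02228 = 1.175
R_total = 2.2751 + 1.175 = 3.4501 m²·K/W
E = A × HDD × 24 / R / 1000 = 120.4 × 833.5 × 24 / 3.4501 / 1000 = 698.09 kWh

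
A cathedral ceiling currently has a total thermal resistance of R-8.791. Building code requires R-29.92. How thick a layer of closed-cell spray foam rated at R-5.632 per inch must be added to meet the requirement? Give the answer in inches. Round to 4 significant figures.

ΔR = 29.92 − 8.791 = 21.129 ft²·°F·h/BTU
L = ΔR / (R/in) = 21.129/5.632 = 3.7516 in

3.752 in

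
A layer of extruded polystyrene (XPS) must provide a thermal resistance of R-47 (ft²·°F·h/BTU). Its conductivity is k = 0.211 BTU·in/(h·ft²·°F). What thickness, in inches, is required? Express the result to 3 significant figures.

9.92 in

L = R × k = 47 × 0.211 = 9.917 in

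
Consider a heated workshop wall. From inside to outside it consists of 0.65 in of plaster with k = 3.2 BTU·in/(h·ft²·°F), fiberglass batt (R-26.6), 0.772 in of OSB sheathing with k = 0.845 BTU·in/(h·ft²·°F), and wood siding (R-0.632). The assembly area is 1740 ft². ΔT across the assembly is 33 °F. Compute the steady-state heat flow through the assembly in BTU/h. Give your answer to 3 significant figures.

2030 BTU/h

0.65/3.2 = 0.2031
0.772/0.845 = 0.9136
R_total = 0.2031 + 26.6 + 0.9136 + 0.632 = 28.35 ft²·°F·h/BTU
Q = A·ΔT/R = 1740 × 33 / 28.35 = 2025 BTU/h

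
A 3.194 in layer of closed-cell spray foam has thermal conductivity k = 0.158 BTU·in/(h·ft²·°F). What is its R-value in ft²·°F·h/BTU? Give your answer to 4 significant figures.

20.22 ft²·°F·h/BTU

R = L/k = 3.194/0.158 = 20.215 ft²·°F·h/BTU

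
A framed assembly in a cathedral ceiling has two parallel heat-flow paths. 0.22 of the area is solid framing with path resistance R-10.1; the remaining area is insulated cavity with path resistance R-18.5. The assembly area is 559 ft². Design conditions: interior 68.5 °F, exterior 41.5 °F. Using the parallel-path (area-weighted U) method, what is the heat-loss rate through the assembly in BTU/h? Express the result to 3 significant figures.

U_eff = 0.78/18.5 + 0.22/10.1 = 0.04216 + 0.02178 = 0.06394
R_eff = 1/U_eff = 15.64 ft²·°F·h/BTU
Q = 559 × (68.5 − 41.5) / 15.64 = 965.1 BTU/h

965 BTU/h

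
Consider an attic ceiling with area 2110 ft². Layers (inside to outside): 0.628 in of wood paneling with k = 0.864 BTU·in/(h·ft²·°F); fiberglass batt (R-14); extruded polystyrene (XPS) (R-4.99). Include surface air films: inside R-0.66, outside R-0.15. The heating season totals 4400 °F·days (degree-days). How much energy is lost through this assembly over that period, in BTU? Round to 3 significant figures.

0.628/0.864 = 0.7269
R_total = 0.66 + 0.7269 + 14 + 4.99 + 0.15 = 20.53 ft²·°F·h/BTU
E = A × HDD × 24 / R = 2110 × 4400 × 24 / 20.53 = 10850000 BTU

10900000 BTU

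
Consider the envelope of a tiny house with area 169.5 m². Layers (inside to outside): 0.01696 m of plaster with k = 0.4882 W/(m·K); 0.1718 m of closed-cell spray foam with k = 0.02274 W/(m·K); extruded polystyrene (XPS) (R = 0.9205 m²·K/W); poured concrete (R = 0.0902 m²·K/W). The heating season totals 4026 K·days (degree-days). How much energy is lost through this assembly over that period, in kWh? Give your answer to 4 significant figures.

1904 kWh

0.01696/0.4882 = 0.03474
0.1718/0.02274 = 7.555
R_total = 0.03474 + 7.555 + 0.9205 + 0.0902 = 8.6004 m²·K/W
E = A × HDD × 24 / R / 1000 = 169.5 × 4026 × 24 / 8.6004 / 1000 = 1904.3 kWh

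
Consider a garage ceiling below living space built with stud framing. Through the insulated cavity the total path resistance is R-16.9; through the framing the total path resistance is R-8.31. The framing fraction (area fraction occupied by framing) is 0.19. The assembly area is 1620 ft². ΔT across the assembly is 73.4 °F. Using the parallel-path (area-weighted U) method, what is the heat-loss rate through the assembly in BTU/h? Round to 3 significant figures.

8420 BTU/h

U_eff = 0.81/16.9 + 0.19/8.31 = 0.04793 + 0.02286 = 0.07079
R_eff = 1/U_eff = 14.13 ft²·°F·h/BTU
Q = 1620 × 73.4 / 14.13 = 8418 BTU/h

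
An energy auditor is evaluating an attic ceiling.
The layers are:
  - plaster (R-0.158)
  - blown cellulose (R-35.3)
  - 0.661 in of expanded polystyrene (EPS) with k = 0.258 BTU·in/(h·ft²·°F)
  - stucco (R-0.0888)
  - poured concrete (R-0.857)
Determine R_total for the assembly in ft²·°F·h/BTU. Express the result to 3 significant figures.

39.0 ft²·°F·h/BTU

0.661/0.258 = 2.562
R_total = 0.158 + 35.3 + 2.562 + 0.0888 + 0.857 = 38.97 ft²·°F·h/BTU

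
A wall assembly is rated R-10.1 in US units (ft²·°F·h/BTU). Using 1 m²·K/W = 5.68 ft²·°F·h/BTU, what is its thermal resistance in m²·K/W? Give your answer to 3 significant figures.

R_SI = 10.1/5.68 = 1.778

1.78 m²·K/W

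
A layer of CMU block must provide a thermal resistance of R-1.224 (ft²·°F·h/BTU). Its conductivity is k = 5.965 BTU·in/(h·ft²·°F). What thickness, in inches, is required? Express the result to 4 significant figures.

L = R × k = 1.224 × 5.965 = 7.3012 in

7.301 in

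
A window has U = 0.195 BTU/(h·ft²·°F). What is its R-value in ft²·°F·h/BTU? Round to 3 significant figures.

5.13 ft²·°F·h/BTU

R = 1/U = 1/0.195 = 5.128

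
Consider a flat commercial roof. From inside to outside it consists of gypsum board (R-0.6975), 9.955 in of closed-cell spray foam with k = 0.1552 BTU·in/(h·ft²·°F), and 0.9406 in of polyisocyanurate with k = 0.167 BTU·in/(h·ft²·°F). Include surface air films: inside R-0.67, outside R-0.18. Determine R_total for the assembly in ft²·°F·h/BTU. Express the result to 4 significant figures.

71.32 ft²·°F·h/BTU

9.955/0.1552 = 64.143
0.9406/0.167 = 5.6323
R_total = 0.67 + 0.6975 + 64.143 + 5.6323 + 0.18 = 71.323 ft²·°F·h/BTU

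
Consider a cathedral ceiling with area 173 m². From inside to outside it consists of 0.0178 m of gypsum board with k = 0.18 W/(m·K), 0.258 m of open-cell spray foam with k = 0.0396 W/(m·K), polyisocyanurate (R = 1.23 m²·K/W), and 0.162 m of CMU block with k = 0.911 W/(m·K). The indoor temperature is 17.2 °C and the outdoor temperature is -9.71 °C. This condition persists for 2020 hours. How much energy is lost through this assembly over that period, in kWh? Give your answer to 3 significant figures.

0.0178/0.18 = 0.09889
0.258/0.0396 = 6.515
0.162/0.911 = 0.1778
R_total = 0.09889 + 6.515 + 1.23 + 0.1778 = 8.022 m²·K/W
Q = 173 × (17.2 − (-9.71)) / 8.022 = 580.3 W
E = 580.3 W × 2020 h / 1000 = 1172 kWh

1170 kWh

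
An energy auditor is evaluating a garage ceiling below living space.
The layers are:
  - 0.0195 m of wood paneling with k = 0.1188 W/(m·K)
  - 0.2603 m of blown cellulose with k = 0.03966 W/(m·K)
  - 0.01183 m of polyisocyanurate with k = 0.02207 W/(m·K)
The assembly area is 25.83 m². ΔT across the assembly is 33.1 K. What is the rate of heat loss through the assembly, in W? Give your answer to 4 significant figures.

117.7 W

0.0195/0.1188 = 0.16414
0.2603/0.03966 = 6.5633
0.01183/0.02207 = 0.53602
R_total = 0.16414 + 6.5633 + 0.53602 = 7.2635 m²·K/W
Q = A·ΔT/R = 25.83 × 33.1 / 7.2635 = 117.71 W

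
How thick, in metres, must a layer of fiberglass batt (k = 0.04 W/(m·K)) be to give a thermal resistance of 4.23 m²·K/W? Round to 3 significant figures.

0.169 m

L = R·k = 4.23 × 0.04 = 0.1692 m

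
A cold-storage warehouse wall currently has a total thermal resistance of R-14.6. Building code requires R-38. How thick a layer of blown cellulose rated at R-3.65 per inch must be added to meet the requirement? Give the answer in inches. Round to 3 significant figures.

6.41 in

ΔR = 38 − 14.6 = 23.4 ft²·°F·h/BTU
L = ΔR / (R/in) = 23.4/3.65 = 6.411 in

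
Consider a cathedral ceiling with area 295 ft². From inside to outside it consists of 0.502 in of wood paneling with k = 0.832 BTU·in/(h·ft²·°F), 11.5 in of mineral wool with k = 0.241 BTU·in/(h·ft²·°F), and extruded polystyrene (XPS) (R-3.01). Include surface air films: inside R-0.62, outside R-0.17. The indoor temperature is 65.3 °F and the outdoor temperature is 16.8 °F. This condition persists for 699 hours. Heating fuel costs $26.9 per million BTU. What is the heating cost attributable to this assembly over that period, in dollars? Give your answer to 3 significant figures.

5.16 dollars

0.502/0.832 = 0.6034
11.5/0.241 = 47.72
R_total = 0.62 + 0.6034 + 47.72 + 3.01 + 0.17 = 52.12 ft²·°F·h/BTU
Q = 295 × (65.3 − 16.8) / 52.12 = 274.5 BTU/h
E = 274.5 × 699 = 191900 BTU
Cost = 191900/10⁶ × 26.9 = $5.162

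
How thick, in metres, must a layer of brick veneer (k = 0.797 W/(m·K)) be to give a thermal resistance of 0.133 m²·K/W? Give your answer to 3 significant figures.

0.106 m

L = R·k = 0.133 × 0.797 = 0.106 m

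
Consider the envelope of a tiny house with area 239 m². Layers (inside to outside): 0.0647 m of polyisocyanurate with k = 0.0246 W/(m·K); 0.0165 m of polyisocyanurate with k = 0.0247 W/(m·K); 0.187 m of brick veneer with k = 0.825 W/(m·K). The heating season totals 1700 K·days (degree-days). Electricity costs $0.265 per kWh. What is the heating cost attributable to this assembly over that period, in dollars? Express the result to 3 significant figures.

0.0647/0.0246 = 2.63
0.0165/0.0247 = 0.668
0.187/0.825 = 0.2267
R_total = 2.63 + 0.668 + 0.2267 = 3.525 m²·K/W
E = A × HDD × 24 / R / 1000 = 239 × 1700 × 24 / 3.525 / 1000 = 2766 kWh
Cost = 2766 × 0.265 = $733.1

733 dollars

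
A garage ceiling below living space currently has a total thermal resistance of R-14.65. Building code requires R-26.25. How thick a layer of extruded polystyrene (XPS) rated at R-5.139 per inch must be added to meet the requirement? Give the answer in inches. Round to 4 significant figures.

ΔR = 26.25 − 14.65 = 11.6 ft²·°F·h/BTU
L = ΔR / (R/in) = 11.6/5.139 = 2.2572 in

2.257 in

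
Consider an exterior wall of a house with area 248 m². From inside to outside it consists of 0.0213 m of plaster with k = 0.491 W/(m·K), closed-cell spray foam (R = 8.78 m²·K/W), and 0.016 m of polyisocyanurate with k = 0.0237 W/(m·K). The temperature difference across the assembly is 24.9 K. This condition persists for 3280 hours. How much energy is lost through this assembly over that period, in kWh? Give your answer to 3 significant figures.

0.0213/0.491 = 0.04338
0.016/0.0237 = 0.6751
R_total = 0.04338 + 8.78 + 0.6751 = 9.498 m²·K/W
Q = 248 × 24.9 / 9.498 = 650.1 W
E = 650.1 W × 3280 h / 1000 = 2132 kWh

2130 kWh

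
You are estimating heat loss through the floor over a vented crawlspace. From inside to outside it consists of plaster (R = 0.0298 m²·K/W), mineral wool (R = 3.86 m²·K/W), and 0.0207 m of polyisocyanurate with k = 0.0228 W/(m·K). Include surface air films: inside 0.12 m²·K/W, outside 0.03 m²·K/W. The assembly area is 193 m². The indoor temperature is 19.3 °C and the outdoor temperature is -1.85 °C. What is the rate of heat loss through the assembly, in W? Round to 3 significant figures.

0.0207/0.0228 = 0.9079
R_total = 0.12 + 0.0298 + 3.86 + 0.9079 + 0.03 = 4.948 m²·K/W
Q = A·ΔT/R = 193 × (19.3 − (-1.85)) / 4.948 = 825 W

825 W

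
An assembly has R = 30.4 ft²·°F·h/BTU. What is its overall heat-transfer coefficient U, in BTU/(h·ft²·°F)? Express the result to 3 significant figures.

U = 1/R = 1/30.4 = 0.03289

0.0329 BTU/(h·ft²·°F)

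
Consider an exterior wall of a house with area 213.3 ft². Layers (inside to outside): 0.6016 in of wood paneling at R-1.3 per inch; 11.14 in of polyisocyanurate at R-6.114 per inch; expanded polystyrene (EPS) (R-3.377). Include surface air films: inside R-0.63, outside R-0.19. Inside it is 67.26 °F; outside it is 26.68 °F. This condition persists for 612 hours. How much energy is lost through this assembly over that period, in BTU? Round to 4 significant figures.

72480 BTU

0.6016 × 1.3 = 0.78208
11.14 × 6.114 = 68.11
R_total = 0.63 + 0.78208 + 68.11 + 3.377 + 0.19 = 73.089 ft²·°F·h/BTU
Q = 213.3 × (67.26 − 26.68) / 73.089 = 118.43 BTU/h
E = 118.43 × 612 = 72477 BTU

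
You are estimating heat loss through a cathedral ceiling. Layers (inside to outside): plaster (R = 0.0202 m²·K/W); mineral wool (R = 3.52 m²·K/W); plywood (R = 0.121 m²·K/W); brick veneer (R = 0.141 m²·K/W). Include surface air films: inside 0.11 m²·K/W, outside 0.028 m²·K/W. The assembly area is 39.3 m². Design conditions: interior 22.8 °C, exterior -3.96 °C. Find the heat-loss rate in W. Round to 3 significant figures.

267 W

R_total = 0.11 + 0.0202 + 3.52 + 0.121 + 0.141 + 0.028 = 3.94 m²·K/W
Q = A·ΔT/R = 39.3 × (22.8 − (-3.96)) / 3.94 = 266.9 W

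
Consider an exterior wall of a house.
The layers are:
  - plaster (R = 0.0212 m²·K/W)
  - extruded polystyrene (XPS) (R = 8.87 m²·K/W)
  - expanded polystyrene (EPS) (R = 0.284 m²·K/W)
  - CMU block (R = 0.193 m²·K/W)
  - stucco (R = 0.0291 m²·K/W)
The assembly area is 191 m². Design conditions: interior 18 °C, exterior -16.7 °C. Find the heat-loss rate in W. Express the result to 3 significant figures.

R_total = 0.0212 + 8.87 + 0.284 + 0.193 + 0.0291 = 9.397 m²·K/W
Q = A·ΔT/R = 191 × (18 − (-16.7)) / 9.397 = 705.3 W

705 W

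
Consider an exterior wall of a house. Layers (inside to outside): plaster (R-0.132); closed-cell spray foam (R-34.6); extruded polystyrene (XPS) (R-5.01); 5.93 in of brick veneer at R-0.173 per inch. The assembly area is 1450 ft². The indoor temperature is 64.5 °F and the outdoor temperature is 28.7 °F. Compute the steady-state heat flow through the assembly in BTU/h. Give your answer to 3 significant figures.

1270 BTU/h

5.93 × 0.173 = 1.026
R_total = 0.132 + 34.6 + 5.01 + 1.026 = 40.77 ft²·°F·h/BTU
Q = A·ΔT/R = 1450 × (64.5 − 28.7) / 40.77 = 1273 BTU/h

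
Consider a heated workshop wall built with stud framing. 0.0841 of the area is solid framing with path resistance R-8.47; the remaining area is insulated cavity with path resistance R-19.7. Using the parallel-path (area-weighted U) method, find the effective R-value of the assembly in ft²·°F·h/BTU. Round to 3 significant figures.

17.7 ft²·°F·h/BTU

U_eff = 0.9159/19.7 + 0.0841/8.47 = 0.04649 + 0.009929 = 0.05642
R_eff = 1/U_eff = 17.72 ft²·°F·h/BTU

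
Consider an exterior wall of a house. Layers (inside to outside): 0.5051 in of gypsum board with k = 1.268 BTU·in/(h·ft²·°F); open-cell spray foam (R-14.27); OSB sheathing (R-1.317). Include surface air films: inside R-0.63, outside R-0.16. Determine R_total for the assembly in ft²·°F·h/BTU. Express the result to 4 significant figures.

0.5051/1.268 = 0.39834
R_total = 0.63 + 0.39834 + 14.27 + 1.317 + 0.16 = 16.775 ft²·°F·h/BTU

16.78 ft²·°F·h/BTU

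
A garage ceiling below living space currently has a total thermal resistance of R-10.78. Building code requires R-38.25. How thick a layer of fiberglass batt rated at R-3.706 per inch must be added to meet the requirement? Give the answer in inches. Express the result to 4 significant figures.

7.412 in

ΔR = 38.25 − 10.78 = 27.47 ft²·°F·h/BTU
L = ΔR / (R/in) = 27.47/3.706 = 7.4123 in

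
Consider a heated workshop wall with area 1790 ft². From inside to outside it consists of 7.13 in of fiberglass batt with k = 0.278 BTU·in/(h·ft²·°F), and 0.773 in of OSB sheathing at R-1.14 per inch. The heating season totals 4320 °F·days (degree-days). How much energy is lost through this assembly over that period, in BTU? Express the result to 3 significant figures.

7000000 BTU

7.13/0.278 = 25.65
0.773 × 1.14 = 0.8812
R_total = 25.65 + 0.8812 = 26.53 ft²·°F·h/BTU
E = A × HDD × 24 / R = 1790 × 4320 × 24 / 26.53 = 6996000 BTU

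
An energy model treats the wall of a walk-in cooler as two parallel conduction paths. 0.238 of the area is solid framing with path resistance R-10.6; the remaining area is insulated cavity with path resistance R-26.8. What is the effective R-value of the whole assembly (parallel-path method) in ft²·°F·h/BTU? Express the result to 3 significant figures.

U_eff = 0.762/26.8 + 0.238/10.6 = 0.02843 + 0.02245 = 0.05089
R_eff = 1/U_eff = 19.65 ft²·°F·h/BTU

19.7 ft²·°F·h/BTU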